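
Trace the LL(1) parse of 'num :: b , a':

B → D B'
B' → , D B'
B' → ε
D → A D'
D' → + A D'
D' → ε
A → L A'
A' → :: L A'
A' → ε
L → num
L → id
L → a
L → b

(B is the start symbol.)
LL(1) parsing maintains a stack (initially the start symbol over $) and the input. At each step: if the stack top is a terminal, match it against the current input token; if it is a non-terminal N, replace it with the RHS of M[N, lookahead] (the unique production whose predict set contains the lookahead).

Stack is shown with the top on the left.

Stack            Input           Action
---------------------------------------
B $              num :: b , a $  output B → D B'
D B' $           num :: b , a $  output D → A D'
A D' B' $        num :: b , a $  output A → L A'
L A' D' B' $     num :: b , a $  output L → num
num A' D' B' $   num :: b , a $  match 'num'
A' D' B' $       :: b , a $      output A' → :: L A'
:: L A' D' B' $  :: b , a $      match '::'
L A' D' B' $     b , a $         output L → b
b A' D' B' $     b , a $         match 'b'
A' D' B' $       , a $           output A' → ε
D' B' $          , a $           output D' → ε
B' $             , a $           output B' → , D B'
, D B' $         , a $           match ','
D B' $           a $             output D → A D'
A D' B' $        a $             output A → L A'
L A' D' B' $     a $             output L → a
a A' D' B' $     a $             match 'a'
A' D' B' $       $               output A' → ε
D' B' $          $               output D' → ε
B' $             $               output B' → ε
$                $               accept

The string is accepted.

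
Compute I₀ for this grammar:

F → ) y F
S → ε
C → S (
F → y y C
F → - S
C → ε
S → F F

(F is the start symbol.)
First, augment the grammar with F' → F
I₀ = CLOSURE({ [F' → . F] }):
  [F' → . F] has the dot before F: add [F → . ) y F], [F → . y y C], [F → . - S]
No further items can be added.

I₀ = { [F → . ) y F], [F → . - S], [F → . y y C], [F' → . F] }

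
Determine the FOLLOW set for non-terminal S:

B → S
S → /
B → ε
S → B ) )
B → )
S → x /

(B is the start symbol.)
{ $, ')' }

To compute FOLLOW(S), find every occurrence of S on a right-hand side N → α S β: add FIRST(β) \ {ε}, and if β is empty or nullable also add FOLLOW(N). Iterate to a fixed point.

In B → S: S is at the end, add FOLLOW(B)

The FOLLOW sets referred to above (computed the same way, to a fixed point):
  FOLLOW(B) = { $, ')' }

Taking the union: FOLLOW(S) = { $, ')' }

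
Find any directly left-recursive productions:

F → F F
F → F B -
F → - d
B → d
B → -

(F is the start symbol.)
Yes, F is left-recursive

F → F F: LEFT RECURSIVE (starts with F)
F → F B -: LEFT RECURSIVE (starts with F)
F → - d: starts with '-'
B → d: starts with d
B → -: starts with '-'

The grammar has direct left recursion on: F.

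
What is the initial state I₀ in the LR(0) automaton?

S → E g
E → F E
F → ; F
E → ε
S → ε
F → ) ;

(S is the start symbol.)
{ [E → . F E], [E → .], [F → . ) ;], [F → . ; F], [S → . E g], [S → .], [S' → . S] }

First, augment the grammar with S' → S
I₀ = CLOSURE({ [S' → . S] }):
  [S' → . S] has the dot before S: add [S → . E g], [S → .]
  [S → . E g] has the dot before E: add [E → . F E], [E → .]
  [E → . F E] has the dot before F: add [F → . ; F], [F → . ) ;]
No further items can be added.

I₀ = { [E → . F E], [E → .], [F → . ) ;], [F → . ; F], [S → . E g], [S → .], [S' → . S] }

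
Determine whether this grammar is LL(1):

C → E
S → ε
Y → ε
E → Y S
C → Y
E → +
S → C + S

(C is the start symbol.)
No. Predict set conflict for C: { $, '+' }

A grammar is LL(1) if for each non-terminal N with multiple productions, the predict sets of those productions are pairwise disjoint, where PREDICT(N → α) = (FIRST(α) \ {ε}) ∪ (FOLLOW(N) if α ⇒* ε).

Relevant sets:
  FIRST(E) = { '+', ε }
  FIRST(Y) = { ε }
  FIRST(C) = { '+', ε }
  FIRST(S) = { '+', ε }
  FOLLOW(C) = { $, '+' }
  FOLLOW(S) = { $, '+' }
  FOLLOW(E) = { $, '+' }

For C:
  PREDICT(C → E) = { $, '+' }
  PREDICT(C → Y) = { $, '+' }
For S:
  PREDICT(S → ε) = { $, '+' }
  PREDICT(S → C '+' S) = { '+' }
For E:
  PREDICT(E → Y S) = { $, '+' }
  PREDICT(E → '+') = { '+' }
Y has a single production, so nothing to check there.

Conflict found: Predict set conflict for C: { $, '+' }
The grammar is NOT LL(1).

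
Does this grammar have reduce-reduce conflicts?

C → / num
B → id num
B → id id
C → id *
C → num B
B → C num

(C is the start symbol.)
Augment with C' → C and build the canonical LR(0) collection (I0 = CLOSURE({[C' → . C]}), then GOTO on every symbol after a dot until no new states appear). It has 13 states:
  I0: { [C → . / num], [C → . id *], [C → . num B], [C' → . C] }  — shift
  I1: { [C → / . num] }  — shift
  I2: { [C' → C .] }  — accept
  I3: { [C → id . *] }  — shift
  I4: { [B → . C num], [B → . id id], [B → . id num], [C → . / num], [C → . id *], [C → . num B], [C → num . B] }  — shift
  I5: { [C → num B .] }  — reduce
  I6: { [B → C . num] }  — shift
  I7: { [B → id . id], [B → id . num], [C → id . *] }  — shift
  I8: { [C → id * .] }  — reduce
  I9: { [B → id id .] }  — reduce
  I10: { [B → id num .] }  — reduce
  I11: { [B → C num .] }  — reduce
  I12: { [C → / num .] }  — reduce

No state contains more than one complete item.

Answer: No reduce-reduce conflicts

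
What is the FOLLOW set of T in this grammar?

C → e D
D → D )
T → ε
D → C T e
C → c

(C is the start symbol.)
In D → C T e: T is followed by e, add FIRST(e) \ {ε} = { 'e' }

Taking the union: FOLLOW(T) = { 'e' }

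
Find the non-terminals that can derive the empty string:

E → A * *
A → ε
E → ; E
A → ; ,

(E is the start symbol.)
{ 'A' }

A non-terminal is nullable if it can derive ε (the empty string): either it has an ε-production, or it has a production whose right-hand side consists entirely of nullable non-terminals.

ε-productions: A → ε
So A is immediately nullable.
No further non-terminal can be added: every production for the remaining non-terminals contains a terminal or a non-nullable non-terminal.
Nullable = { 'A' }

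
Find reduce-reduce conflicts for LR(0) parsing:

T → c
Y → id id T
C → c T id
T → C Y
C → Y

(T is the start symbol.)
No reduce-reduce conflicts

Augment with T' → T and build the canonical LR(0) collection (I0 = CLOSURE({[T' → . T]}), then GOTO on every symbol after a dot until no new states appear). It has 11 states:
  I0: { [C → . Y], [C → . c T id], [T → . C Y], [T → . c], [T' → . T], [Y → . id id T] }  — shift
  I1: { [T → C . Y], [Y → . id id T] }  — shift
  I2: { [T' → T .] }  — accept
  I3: { [C → Y .] }  — reduce
  I4: { [C → . Y], [C → . c T id], [C → c . T id], [T → . C Y], [T → . c], [T → c .], [Y → . id id T] }  — shift, reduce
  I5: { [Y → id . id T] }  — shift
  I6: { [C → . Y], [C → . c T id], [T → . C Y], [T → . c], [Y → . id id T], [Y → id id . T] }  — shift
  I7: { [Y → id id T .] }  — reduce
  I8: { [C → c T . id] }  — shift
  I9: { [C → c T id .] }  — reduce
  I10: { [T → C Y .] }  — reduce

No state contains more than one complete item.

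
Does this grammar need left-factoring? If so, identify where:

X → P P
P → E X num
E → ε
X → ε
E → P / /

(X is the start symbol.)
Left-factoring is needed when two productions for the same non-terminal
share a common prefix on the right-hand side.

Productions for X:
  X → P P
  X → ε
Productions for E:
  E → ε
  E → P / /

No common prefixes found.

Answer: No, left-factoring is not needed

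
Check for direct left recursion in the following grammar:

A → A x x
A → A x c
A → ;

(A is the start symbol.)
Direct left recursion occurs when N → N α for some non-terminal N (the right-hand side begins with the left-hand side itself).

A → A x x: LEFT RECURSIVE (starts with A)
A → A x c: LEFT RECURSIVE (starts with A)
A → ;: starts with ';'

The grammar has direct left recursion on: A.

Answer: Yes, A is left-recursive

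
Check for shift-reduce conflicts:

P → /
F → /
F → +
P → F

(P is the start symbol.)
A shift-reduce conflict occurs when an LR(0) state has both:
  - a complete (reduce) item [A → α .] (dot at the end), and
  - a shift item [B → β . c γ] (dot before a terminal).

Augment with P' → P and build the canonical LR(0) collection (I0 = CLOSURE({[P' → . P]}), then GOTO on every symbol after a dot until no new states appear). It has 5 states:
  I0: { [F → . +], [F → . /], [P → . /], [P → . F], [P' → . P] }  — shift
  I1: { [F → + .] }  — reduce
  I2: { [F → / .], [P → / .] }  — 2 reduces
  I3: { [P → F .] }  — reduce
  I4: { [P' → P .] }  — accept

No state contains both a complete item and a shift item.

Answer: No shift-reduce conflicts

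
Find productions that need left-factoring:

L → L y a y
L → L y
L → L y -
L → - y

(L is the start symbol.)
Left-factoring is needed when two productions for the same non-terminal
share a common prefix on the right-hand side.

Productions for L:
  L → L y a y
  L → L y
  L → L y -
  L → - y

Found common prefix 'L y' in productions for L

Answer: Yes, L has productions with common prefix 'L y'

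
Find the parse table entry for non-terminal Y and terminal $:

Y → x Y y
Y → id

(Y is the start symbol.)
Empty (error entry)

To find M[Y, $], we find productions for Y where $ is in the predict set (PREDICT(N → α) = (FIRST(α) \ {ε}) ∪ (FOLLOW(N) if α ⇒* ε)).

Y → x Y y: PREDICT = { 'x' }
Y → id: PREDICT = { 'id' }

M[Y, $] is empty (no production applies)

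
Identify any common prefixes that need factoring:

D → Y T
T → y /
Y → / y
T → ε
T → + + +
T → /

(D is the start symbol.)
Left-factoring is needed when two productions for the same non-terminal
share a common prefix on the right-hand side.

Productions for T:
  T → y /
  T → ε
  T → + + +
  T → /

No common prefixes found.

Answer: No, left-factoring is not needed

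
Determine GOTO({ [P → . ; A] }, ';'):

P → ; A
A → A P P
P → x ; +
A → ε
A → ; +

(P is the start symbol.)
GOTO(I, ';') = CLOSURE({ [A → αX.β] : [A → α.Xβ] ∈ I, X = ';' })

Items with dot before ';', with the dot advanced:
  [P → . ; A] → [P → ; . A]
Closure of the advanced items:
  [P → ; . A] has the dot before A: add [A → . A P P], [A → .], [A → . ; +]

GOTO = { [A → . ; +], [A → . A P P], [A → .], [P → ; . A] }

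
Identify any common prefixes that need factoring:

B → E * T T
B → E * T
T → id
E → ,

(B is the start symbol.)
Yes, B has productions with common prefix 'E * T'

Left-factoring is needed when two productions for the same non-terminal
share a common prefix on the right-hand side.

Productions for B:
  B → E * T T
  B → E * T

Found common prefix 'E * T' in productions for B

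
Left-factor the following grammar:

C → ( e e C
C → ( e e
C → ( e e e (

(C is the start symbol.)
C → ( e e C'
C' → C
C' → ε
C' → e (

Left-factoring transforms A → αβ₁ | αβ₂ into A → αA' and A' → β₁ | β₂
(α is the longest common prefix among the alternatives). Repeat until
no nonterminal has two alternatives with a common prefix.

Round 1: C has alternatives sharing prefix '( e e'. Introduce C': C → ( e e C'
  Add: C' → C
  Add: C' → ε
  Add: C' → e (

No remaining common prefixes — done.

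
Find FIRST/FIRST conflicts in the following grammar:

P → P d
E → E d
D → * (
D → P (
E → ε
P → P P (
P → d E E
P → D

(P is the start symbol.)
Yes. P → P d / P → P P '(' on { '*', 'd' }; P → P d / P → d E E on { 'd' }; P → P d / P → D on { '*', 'd' }; P → P P '(' / P → d E E on { 'd' }; P → P P '(' / P → D on { '*', 'd' }; P → d E E / P → D on { 'd' }; D → '*' '(' / D → P '(' on { '*' }

A FIRST/FIRST conflict occurs when two productions N → α and N → β for the same non-terminal have FIRST(α) ∩ FIRST(β) ≠ ∅ (with ε ∈ FIRST of a nullable right-hand side, so two nullable alternatives also conflict).

FIRST sets of the non-terminals at (or reachable through a nullable prefix from) the front of some alternative:
  FIRST(P) = { '*', 'd' }
  FIRST(D) = { '*', 'd' }
  FIRST(E) = { 'd', ε }

Productions for P:
  P → P d: FIRST = { '*', 'd' }
  P → P P (: FIRST = { '*', 'd' }
  P → d E E: FIRST = { 'd' }
  P → D: FIRST = { '*', 'd' }
Productions for E:
  E → E d: FIRST = { 'd' }
  E → ε: FIRST = { ε }
Productions for D:
  D → * (: FIRST = { '*' }
  D → P (: FIRST = { '*', 'd' }

Conflict for P: P → P d and P → P P (
  Overlap: { '*', 'd' }
Conflict for P: P → P d and P → d E E
  Overlap: { 'd' }
Conflict for P: P → P d and P → D
  Overlap: { '*', 'd' }
Conflict for P: P → P P ( and P → d E E
  Overlap: { 'd' }
Conflict for P: P → P P ( and P → D
  Overlap: { '*', 'd' }
Conflict for P: P → d E E and P → D
  Overlap: { 'd' }
Conflict for D: D → * ( and D → P (
  Overlap: { '*' }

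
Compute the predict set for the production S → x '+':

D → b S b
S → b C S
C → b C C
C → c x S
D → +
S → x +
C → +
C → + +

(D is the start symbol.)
{ 'x' }

PREDICT(S → x '+') = (FIRST(RHS) \ {ε}) ∪ (FOLLOW(S) if ε ∈ FIRST(RHS), i.e. RHS ⇒* ε)
FIRST(x '+') = { 'x' }
ε ∉ FIRST(x '+'), so FOLLOW(S) is not added.
PREDICT(S → x '+') = { 'x' }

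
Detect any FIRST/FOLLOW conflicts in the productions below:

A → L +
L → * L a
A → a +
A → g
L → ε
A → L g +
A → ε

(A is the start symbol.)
No FIRST/FOLLOW conflicts.

A FIRST/FOLLOW conflict occurs when a non-terminal N has a nullable alternative N → β (β ⇒* ε) and another alternative N → α with FIRST(α) ∩ FOLLOW(N) ≠ ∅: on such a lookahead the parser cannot decide between expanding α and letting N vanish via β.

Nullable non-terminals: A, L.
FIRST sets used below: FIRST(L) = { '*', ε }

A: nullable alternative(s) A → ε; FOLLOW(A) = { $ }
  A → L +: FIRST \ {ε} = { '*', '+' } — disjoint from FOLLOW(A)
  A → a +: FIRST \ {ε} = { 'a' } — disjoint from FOLLOW(A)
  A → g: FIRST \ {ε} = { 'g' } — disjoint from FOLLOW(A)
  A → L g +: FIRST \ {ε} = { '*', 'g' } — disjoint from FOLLOW(A)
  A → ε: FIRST \ {ε} = { } — this is the only nullable alternative, skip

L: nullable alternative(s) L → ε; FOLLOW(L) = { '+', 'a', 'g' }
  L → * L a: FIRST \ {ε} = { '*' } — disjoint from FOLLOW(L)
  L → ε: FIRST \ {ε} = { } — this is the only nullable alternative, skip

No FIRST/FOLLOW conflicts found.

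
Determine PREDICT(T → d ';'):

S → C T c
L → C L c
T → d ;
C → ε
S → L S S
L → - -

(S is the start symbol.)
{ 'd' }

PREDICT(T → d ';') = (FIRST(RHS) \ {ε}) ∪ (FOLLOW(T) if ε ∈ FIRST(RHS), i.e. RHS ⇒* ε)
FIRST(d ';') = { 'd' }
ε ∉ FIRST(d ';'), so FOLLOW(T) is not added.
PREDICT(T → d ';') = { 'd' }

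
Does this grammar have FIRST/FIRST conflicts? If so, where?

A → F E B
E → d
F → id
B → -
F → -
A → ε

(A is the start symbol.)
A FIRST/FIRST conflict occurs when two productions N → α and N → β for the same non-terminal have FIRST(α) ∩ FIRST(β) ≠ ∅ (with ε ∈ FIRST of a nullable right-hand side, so two nullable alternatives also conflict).

FIRST sets of the non-terminals at (or reachable through a nullable prefix from) the front of some alternative:
  FIRST(F) = { '-', 'id' }

Productions for A:
  A → F E B: FIRST = { '-', 'id' }
  A → ε: FIRST = { ε }
Productions for F:
  F → id: FIRST = { 'id' }
  F → -: FIRST = { '-' }
E, B have only one production, so no FIRST/FIRST conflict is possible there.

All alternatives of each non-terminal have pairwise disjoint FIRST sets.

Answer: No FIRST/FIRST conflicts.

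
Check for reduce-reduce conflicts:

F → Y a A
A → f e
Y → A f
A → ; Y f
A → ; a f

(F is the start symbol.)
No reduce-reduce conflicts

Augment with F' → F and build the canonical LR(0) collection (I0 = CLOSURE({[F' → . F]}), then GOTO on every symbol after a dot until no new states appear). It has 14 states:
  I0: { [A → . ; Y f], [A → . ; a f], [A → . f e], [F → . Y a A], [F' → . F], [Y → . A f] }  — shift
  I1: { [A → . ; Y f], [A → . ; a f], [A → . f e], [A → ; . Y f], [A → ; . a f], [Y → . A f] }  — shift
  I2: { [Y → A . f] }  — shift
  I3: { [F' → F .] }  — accept
  I4: { [F → Y . a A] }  — shift
  I5: { [A → f . e] }  — shift
  I6: { [A → f e .] }  — reduce
  I7: { [A → . ; Y f], [A → . ; a f], [A → . f e], [F → Y a . A] }  — shift
  I8: { [F → Y a A .] }  — reduce
  I9: { [Y → A f .] }  — reduce
  I10: { [A → ; Y . f] }  — shift
  I11: { [A → ; a . f] }  — shift
  I12: { [A → ; a f .] }  — reduce
  I13: { [A → ; Y f .] }  — reduce

No state contains more than one complete item.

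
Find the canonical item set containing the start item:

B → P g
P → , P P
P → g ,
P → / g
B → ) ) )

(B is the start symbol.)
{ [B → . ) ) )], [B → . P g], [B' → . B], [P → . , P P], [P → . / g], [P → . g ,] }

First, augment the grammar with B' → B
I₀ = CLOSURE({ [B' → . B] }):
  [B' → . B] has the dot before B: add [B → . P g], [B → . ) ) )]
  [B → . P g] has the dot before P: add [P → . , P P], [P → . g ,], [P → . / g]
No further items can be added.

I₀ = { [B → . ) ) )], [B → . P g], [B' → . B], [P → . , P P], [P → . / g], [P → . g ,] }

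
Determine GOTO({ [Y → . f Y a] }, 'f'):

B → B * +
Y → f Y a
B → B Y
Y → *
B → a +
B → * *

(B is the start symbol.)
GOTO(I, 'f') = CLOSURE({ [A → αX.β] : [A → α.Xβ] ∈ I, X = 'f' })

Items with dot before 'f', with the dot advanced:
  [Y → . f Y a] → [Y → f . Y a]
Closure of the advanced items:
  [Y → f . Y a] has the dot before Y: add [Y → . f Y a], [Y → . *]

GOTO = { [Y → . *], [Y → . f Y a], [Y → f . Y a] }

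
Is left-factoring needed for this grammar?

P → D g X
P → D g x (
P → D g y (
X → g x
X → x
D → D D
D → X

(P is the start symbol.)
Yes, P has productions with common prefix 'D g'

Left-factoring is needed when two productions for the same non-terminal
share a common prefix on the right-hand side.

Productions for P:
  P → D g X
  P → D g x (
  P → D g y (
Productions for X:
  X → g x
  X → x
Productions for D:
  D → D D
  D → X

Found common prefix 'D g' in productions for P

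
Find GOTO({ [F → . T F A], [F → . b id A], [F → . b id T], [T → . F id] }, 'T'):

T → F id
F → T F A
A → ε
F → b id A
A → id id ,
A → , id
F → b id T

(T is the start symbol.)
GOTO(I, 'T') = CLOSURE({ [A → αX.β] : [A → α.Xβ] ∈ I, X = 'T' })

Items with dot before 'T', with the dot advanced:
  [F → . T F A] → [F → T . F A]
Closure of the advanced items:
  [F → T . F A] has the dot before F: add [F → . T F A], [F → . b id A], [F → . b id T]
  [F → . T F A] has the dot before T: add [T → . F id]

GOTO = { [F → . T F A], [F → . b id A], [F → . b id T], [F → T . F A], [T → . F id] }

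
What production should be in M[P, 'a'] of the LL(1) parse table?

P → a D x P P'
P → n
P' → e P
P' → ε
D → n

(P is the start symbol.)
To find M[P, 'a'], we find productions for P where 'a' is in the predict set (PREDICT(N → α) = (FIRST(α) \ {ε}) ∪ (FOLLOW(N) if α ⇒* ε)).

P → a D x P P': PREDICT = { 'a' }
  'a' is in predict set, so this production goes in M[P, 'a']
P → n: PREDICT = { 'n' }

M[P, 'a'] = P → a D x P P'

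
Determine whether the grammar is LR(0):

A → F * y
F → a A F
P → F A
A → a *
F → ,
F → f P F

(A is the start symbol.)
Yes, the grammar is LR(0)

A grammar is LR(0) if no state in the canonical LR(0) collection has:
  - both a shift item (dot before a terminal) and a complete item (shift-reduce conflict), or
  - two or more complete items (reduce-reduce conflict; the accept item [A' → A .] counts as a complete item here).

Augment with A' → A and build the canonical LR(0) collection (I0 = CLOSURE({[A' → . A]}), then GOTO on every symbol after a dot until no new states appear). It has 16 states:
  I0: { [A → . F * y], [A → . a *], [A' → . A], [F → . ,], [F → . a A F], [F → . f P F] }  — shift
  I1: { [F → , .] }  — reduce
  I2: { [A' → A .] }  — accept
  I3: { [A → F . * y] }  — shift
  I4: { [A → . F * y], [A → . a *], [A → a . *], [F → . ,], [F → . a A F], [F → . f P F], [F → a . A F] }  — shift
  I5: { [F → . ,], [F → . a A F], [F → . f P F], [F → f . P F], [P → . F A] }  — shift
  I6: { [A → . F * y], [A → . a *], [F → . ,], [F → . a A F], [F → . f P F], [P → F . A] }  — shift
  I7: { [F → . ,], [F → . a A F], [F → . f P F], [F → f P . F] }  — shift
  I8: { [A → . F * y], [A → . a *], [F → . ,], [F → . a A F], [F → . f P F], [F → a . A F] }  — shift
  I9: { [F → . ,], [F → . a A F], [F → . f P F], [F → a A . F] }  — shift
  I10: { [F → a A F .] }  — reduce
  I11: { [F → f P F .] }  — reduce
  I12: { [P → F A .] }  — reduce
  I13: { [A → a * .] }  — reduce
  I14: { [A → F * . y] }  — shift
  I15: { [A → F * y .] }  — reduce

Every state is either a pure shift/goto state or contains exactly one complete item and nothing to shift — no conflicts. The grammar is LR(0).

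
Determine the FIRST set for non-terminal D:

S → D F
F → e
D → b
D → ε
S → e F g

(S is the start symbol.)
From D → b:
  - b is a terminal: add 'b' and stop
From D → ε:
  - ε-production, so ε ∈ FIRST(D)

Collecting: FIRST(D) = { 'b', ε }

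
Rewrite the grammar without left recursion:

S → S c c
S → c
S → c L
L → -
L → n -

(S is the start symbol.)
S is directly left-recursive. The standard transformation for
  A → A α₁ | ... | A α_m | β₁ | ... | β_n
is
  A  → β₁ A' | ... | β_n A'
  A' → α₁ A' | ... | α_m A' | ε

S → c becomes S → c S'
S → c L becomes S → c L S'
S → S c c becomes S' → c c S'
Add S' → ε

Productions for other non-terminals are unchanged:
  L → -
  L → n -

Resulting grammar:
S → c S'
S → c L S'
S' → c c S'
S' → ε
L → -
L → n -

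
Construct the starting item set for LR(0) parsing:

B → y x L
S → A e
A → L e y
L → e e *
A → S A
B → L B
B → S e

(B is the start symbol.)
First, augment the grammar with B' → B
I₀ = CLOSURE({ [B' → . B] }):
  [B' → . B] has the dot before B: add [B → . y x L], [B → . L B], [B → . S e]
  [B → . L B] has the dot before L: add [L → . e e *]
  [B → . S e] has the dot before S: add [S → . A e]
  [S → . A e] has the dot before A: add [A → . L e y], [A → . S A]
No further items can be added.

I₀ = { [A → . L e y], [A → . S A], [B → . L B], [B → . S e], [B → . y x L], [B' → . B], [L → . e e *], [S → . A e] }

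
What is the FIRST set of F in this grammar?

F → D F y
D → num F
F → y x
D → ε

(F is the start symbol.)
To compute FIRST(F), examine every production with F on the left-hand side, reading each right-hand side left to right until a non-nullable symbol is reached.

FIRST sets of the other non-terminals involved (by the same procedure, iterated to a fixed point):
  FIRST(D) = { 'num', ε }

From F → D F y:
  - D is a non-terminal: add FIRST(D) \ {ε} = { 'num' }
    D is nullable, so continue to the next symbol
  - F is the symbol being defined: contributes nothing new
    F is not nullable, so stop
From F → y x:
  - y is a terminal: add 'y' and stop

Collecting: FIRST(F) = { 'num', 'y' }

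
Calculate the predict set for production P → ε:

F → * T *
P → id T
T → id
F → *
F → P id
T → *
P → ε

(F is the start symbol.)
{ 'id' }

PREDICT(P → ε) = (FIRST(RHS) \ {ε}) ∪ (FOLLOW(P) if ε ∈ FIRST(RHS), i.e. RHS ⇒* ε)
The right-hand side is ε (FIRST(ε) = { ε }), so the predict set is FOLLOW(P) = { 'id' }
PREDICT(P → ε) = { 'id' }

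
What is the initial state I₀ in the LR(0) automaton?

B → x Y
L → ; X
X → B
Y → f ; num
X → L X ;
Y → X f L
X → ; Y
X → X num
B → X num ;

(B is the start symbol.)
{ [B → . X num ;], [B → . x Y], [B' → . B], [L → . ; X], [X → . ; Y], [X → . B], [X → . L X ;], [X → . X num] }

First, augment the grammar with B' → B
I₀ = CLOSURE({ [B' → . B] }):
  [B' → . B] has the dot before B: add [B → . x Y], [B → . X num ;]
  [B → . X num ;] has the dot before X: add [X → . B], [X → . L X ;], [X → . ; Y], [X → . X num]
  [X → . L X ;] has the dot before L: add [L → . ; X]
No further items can be added.

I₀ = { [B → . X num ;], [B → . x Y], [B' → . B], [L → . ; X], [X → . ; Y], [X → . B], [X → . L X ;], [X → . X num] }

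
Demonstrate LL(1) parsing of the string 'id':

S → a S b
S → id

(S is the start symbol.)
Stack is shown with the top on the left.

Stack  Input  Action
--------------------
S $    id $   output S → id
id $   id $   match 'id'
$      $      accept

The string is accepted.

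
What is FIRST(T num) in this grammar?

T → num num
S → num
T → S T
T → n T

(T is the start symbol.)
FIRST sets of the non-terminals involved (from the grammar, by fixed-point iteration):
  FIRST(T) = { 'n', 'num' }

To compute FIRST(T num), process the symbols left to right:
Symbol T is a non-terminal. Add FIRST(T) \ {ε} = { 'n', 'num' }
T is not nullable (ε ∉ FIRST(T)), so stop here.
FIRST(T num) = { 'n', 'num' }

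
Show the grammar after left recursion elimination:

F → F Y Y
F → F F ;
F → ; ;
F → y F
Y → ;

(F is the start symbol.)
F is directly left-recursive. The standard transformation for
  A → A α₁ | ... | A α_m | β₁ | ... | β_n
is
  A  → β₁ A' | ... | β_n A'
  A' → α₁ A' | ... | α_m A' | ε

F → ; ; becomes F → ; ; F'
F → y F becomes F → y F F'
F → F Y Y becomes F' → Y Y F'
F → F F ; becomes F' → F ; F'
Add F' → ε

Productions for other non-terminals are unchanged:
  Y → ;

Resulting grammar:
F → ; ; F'
F → y F F'
F' → Y Y F'
F' → F ; F'
F' → ε
Y → ;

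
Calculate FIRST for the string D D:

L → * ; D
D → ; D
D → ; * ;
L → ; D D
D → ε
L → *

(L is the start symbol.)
{ ';', ε }

FIRST sets of the non-terminals involved (from the grammar, by fixed-point iteration):
  FIRST(D) = { ';', ε }

To compute FIRST(D D), process the symbols left to right:
Symbol D is a non-terminal. Add FIRST(D) \ {ε} = { ';' }
D is nullable (ε ∈ FIRST(D)), continue to the next symbol.
Symbol D is a non-terminal. Add FIRST(D) \ {ε} = { ';' }
D is nullable (ε ∈ FIRST(D)), continue to the next symbol.
All symbols are nullable, so ε is in the result.
FIRST(D D) = { ';', ε }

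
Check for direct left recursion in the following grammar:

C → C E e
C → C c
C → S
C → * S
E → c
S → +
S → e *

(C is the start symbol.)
C → C E e: LEFT RECURSIVE (starts with C)
C → C c: LEFT RECURSIVE (starts with C)
C → S: starts with S
C → * S: starts with '*'
E → c: starts with c
S → +: starts with '+'
S → e *: starts with e

The grammar has direct left recursion on: C.

Answer: Yes, C is left-recursive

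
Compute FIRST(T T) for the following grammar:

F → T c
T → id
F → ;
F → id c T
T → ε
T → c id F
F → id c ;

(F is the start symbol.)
FIRST sets of the non-terminals involved (from the grammar, by fixed-point iteration):
  FIRST(T) = { 'c', 'id', ε }

To compute FIRST(T T), process the symbols left to right:
Symbol T is a non-terminal. Add FIRST(T) \ {ε} = { 'c', 'id' }
T is nullable (ε ∈ FIRST(T)), continue to the next symbol.
Symbol T is a non-terminal. Add FIRST(T) \ {ε} = { 'c', 'id' }
T is nullable (ε ∈ FIRST(T)), continue to the next symbol.
All symbols are nullable, so ε is in the result.
FIRST(T T) = { 'c', 'id', ε }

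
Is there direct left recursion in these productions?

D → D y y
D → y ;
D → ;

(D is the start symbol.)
Yes, D is left-recursive

Direct left recursion occurs when N → N α for some non-terminal N (the right-hand side begins with the left-hand side itself).

D → D y y: LEFT RECURSIVE (starts with D)
D → y ;: starts with y
D → ;: starts with ';'

The grammar has direct left recursion on: D.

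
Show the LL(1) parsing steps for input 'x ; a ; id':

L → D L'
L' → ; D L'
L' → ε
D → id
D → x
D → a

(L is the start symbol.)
LL(1) parsing maintains a stack (initially the start symbol over $) and the input. At each step: if the stack top is a terminal, match it against the current input token; if it is a non-terminal N, replace it with the RHS of M[N, lookahead] (the unique production whose predict set contains the lookahead).

Stack is shown with the top on the left.

Stack     Input         Action
------------------------------
L $       x ; a ; id $  output L → D L'
D L' $    x ; a ; id $  output D → x
x L' $    x ; a ; id $  match 'x'
L' $      ; a ; id $    output L' → ; D L'
; D L' $  ; a ; id $    match ';'
D L' $    a ; id $      output D → a
a L' $    a ; id $      match 'a'
L' $      ; id $        output L' → ; D L'
; D L' $  ; id $        match ';'
D L' $    id $          output D → id
id L' $   id $          match 'id'
L' $      $             output L' → ε
$         $             accept

The string is accepted.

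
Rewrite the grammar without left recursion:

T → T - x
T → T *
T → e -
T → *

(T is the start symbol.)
T is directly left-recursive. The standard transformation for
  A → A α₁ | ... | A α_m | β₁ | ... | β_n
is
  A  → β₁ A' | ... | β_n A'
  A' → α₁ A' | ... | α_m A' | ε

T → e - becomes T → e - T'
T → * becomes T → * T'
T → T - x becomes T' → - x T'
T → T * becomes T' → * T'
Add T' → ε

Resulting grammar:
T → e - T'
T → * T'
T' → - x T'
T' → * T'
T' → ε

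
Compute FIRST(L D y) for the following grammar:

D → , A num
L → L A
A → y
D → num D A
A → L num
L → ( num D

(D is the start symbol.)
FIRST sets of the non-terminals involved (from the grammar, by fixed-point iteration):
  FIRST(L) = { '(' }

To compute FIRST(L D y), process the symbols left to right:
Symbol L is a non-terminal. Add FIRST(L) \ {ε} = { '(' }
L is not nullable (ε ∉ FIRST(L)), so stop here.
FIRST(L D y) = { '(' }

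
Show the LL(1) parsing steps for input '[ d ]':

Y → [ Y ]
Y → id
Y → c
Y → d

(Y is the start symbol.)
LL(1) parsing maintains a stack (initially the start symbol over $) and the input. At each step: if the stack top is a terminal, match it against the current input token; if it is a non-terminal N, replace it with the RHS of M[N, lookahead] (the unique production whose predict set contains the lookahead).

Stack is shown with the top on the left.

Stack    Input    Action
------------------------
Y $      [ d ] $  output Y → [ Y ]
[ Y ] $  [ d ] $  match '['
Y ] $    d ] $    output Y → d
d ] $    d ] $    match 'd'
] $      ] $      match ']'
$        $        accept

The string is accepted.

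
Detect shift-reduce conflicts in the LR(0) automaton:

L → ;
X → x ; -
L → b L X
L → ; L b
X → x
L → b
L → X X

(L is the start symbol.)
Yes — I1: [L → ; .] vs [L → . ;]; I4: [L → b .] vs [L → . ;]; I5: [X → x .] vs [X → x . ; -]

Augment with L' → L and build the canonical LR(0) collection (I0 = CLOSURE({[L' → . L]}), then GOTO on every symbol after a dot until no new states appear). It has 13 states:
  I0: { [L → . ; L b], [L → . ;], [L → . X X], [L → . b L X], [L → . b], [L' → . L], [X → . x ; -], [X → . x] }  — shift
  I1: { [L → . ; L b], [L → . ;], [L → . X X], [L → . b L X], [L → . b], [L → ; . L b], [L → ; .], [X → . x ; -], [X → . x] }  — shift, reduce
  I2: { [L' → L .] }  — accept
  I3: { [L → X . X], [X → . x ; -], [X → . x] }  — shift
  I4: { [L → . ; L b], [L → . ;], [L → . X X], [L → . b L X], [L → . b], [L → b . L X], [L → b .], [X → . x ; -], [X → . x] }  — shift, reduce
  I5: { [X → x . ; -], [X → x .] }  — shift, reduce
  I6: { [X → x ; . -] }  — shift
  I7: { [X → x ; - .] }  — reduce
  I8: { [L → b L . X], [X → . x ; -], [X → . x] }  — shift
  I9: { [L → b L X .] }  — reduce
  I10: { [L → X X .] }  — reduce
  I11: { [L → ; L . b] }  — shift
  I12: { [L → ; L b .] }  — reduce

I1 contains reduce item [L → ; .] and shift items [L → . ;], [L → . ; L b], [L → . b], [L → . b L X], [X → . x], [X → . x ; -] — shift-reduce conflict.
I4 contains reduce item [L → b .] and shift items [L → . ;], [L → . ; L b], [L → . b], [L → . b L X], [X → . x], [X → . x ; -] — shift-reduce conflict.
I5 contains reduce item [X → x .] and shift item [X → x . ; -] — shift-reduce conflict.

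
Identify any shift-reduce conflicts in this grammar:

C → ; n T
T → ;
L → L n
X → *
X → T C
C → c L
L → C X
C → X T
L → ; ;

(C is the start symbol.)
A shift-reduce conflict occurs when an LR(0) state has both:
  - a complete (reduce) item [A → α .] (dot at the end), and
  - a shift item [B → β . c γ] (dot before a terminal).

Augment with C' → C and build the canonical LR(0) collection (I0 = CLOSURE({[C' → . C]}), then GOTO on every symbol after a dot until no new states appear). It has 18 states:
  I0: { [C → . ; n T], [C → . X T], [C → . c L], [C' → . C], [T → . ;], [X → . *], [X → . T C] }  — shift
  I1: { [X → * .] }  — reduce
  I2: { [C → ; . n T], [T → ; .] }  — shift, reduce
  I3: { [C' → C .] }  — accept
  I4: { [C → . ; n T], [C → . X T], [C → . c L], [T → . ;], [X → . *], [X → . T C], [X → T . C] }  — shift
  I5: { [C → X . T], [T → . ;] }  — shift
  I6: { [C → . ; n T], [C → . X T], [C → . c L], [C → c . L], [L → . ; ;], [L → . C X], [L → . L n], [T → . ;], [X → . *], [X → . T C] }  — shift
  I7: { [C → ; . n T], [L → ; . ;], [T → ; .] }  — shift, reduce
  I8: { [L → C . X], [T → . ;], [X → . *], [X → . T C] }  — shift
  I9: { [C → c L .], [L → L . n] }  — shift, reduce
  I10: { [L → L n .] }  — reduce
  I11: { [T → ; .] }  — reduce
  I12: { [L → C X .] }  — reduce
  I13: { [L → ; ; .] }  — reduce
  I14: { [C → ; n . T], [T → . ;] }  — shift
  I15: { [C → ; n T .] }  — reduce
  I16: { [C → X T .] }  — reduce
  I17: { [X → T C .] }  — reduce

I2 contains reduce item [T → ; .] and shift item [C → ; . n T] — shift-reduce conflict.
I7 contains reduce item [T → ; .] and shift items [C → ; . n T], [L → ; . ;] — shift-reduce conflict.
I9 contains reduce item [C → c L .] and shift item [L → L . n] — shift-reduce conflict.

Answer: Yes — I2: [T → ; .] vs [C → ; . n T]; I7: [T → ; .] vs [C → ; . n T]; I9: [C → c L .] vs [L → L . n]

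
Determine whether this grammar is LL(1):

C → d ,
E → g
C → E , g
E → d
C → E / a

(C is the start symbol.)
No. Predict set conflict for C: { 'd' }

A grammar is LL(1) if for each non-terminal N with multiple productions, the predict sets of those productions are pairwise disjoint, where PREDICT(N → α) = (FIRST(α) \ {ε}) ∪ (FOLLOW(N) if α ⇒* ε).

Relevant sets:
  FIRST(E) = { 'd', 'g' }

For C:
  PREDICT(C → d ',') = { 'd' }
  PREDICT(C → E ',' g) = { 'd', 'g' }
  PREDICT(C → E '/' a) = { 'd', 'g' }
For E:
  PREDICT(E → g) = { 'g' }
  PREDICT(E → d) = { 'd' }

Conflict found: Predict set conflict for C: { 'd' }
The grammar is NOT LL(1).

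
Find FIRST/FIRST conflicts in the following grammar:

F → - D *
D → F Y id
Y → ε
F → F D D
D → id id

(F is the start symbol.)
Yes. F → '-' D '*' / F → F D D on { '-' }

A FIRST/FIRST conflict occurs when two productions N → α and N → β for the same non-terminal have FIRST(α) ∩ FIRST(β) ≠ ∅ (with ε ∈ FIRST of a nullable right-hand side, so two nullable alternatives also conflict).

FIRST sets of the non-terminals at (or reachable through a nullable prefix from) the front of some alternative:
  FIRST(F) = { '-' }

Productions for F:
  F → - D *: FIRST = { '-' }
  F → F D D: FIRST = { '-' }
Productions for D:
  D → F Y id: FIRST = { '-' }
  D → id id: FIRST = { 'id' }
Y has only one production, so no FIRST/FIRST conflict is possible there.

Conflict for F: F → - D * and F → F D D
  Overlap: { '-' }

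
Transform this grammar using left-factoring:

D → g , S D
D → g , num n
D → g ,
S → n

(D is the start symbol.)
Left-factoring transforms A → αβ₁ | αβ₂ into A → αA' and A' → β₁ | β₂
(α is the longest common prefix among the alternatives). Repeat until
no nonterminal has two alternatives with a common prefix.

Round 1: D has alternatives sharing prefix 'g ,'. Introduce D': D → g , D'
  Add: D' → S D
  Add: D' → num n
  Add: D' → ε

No remaining common prefixes — done.

Resulting grammar:
D → g , D'
D' → S D
D' → num n
D' → ε
S → n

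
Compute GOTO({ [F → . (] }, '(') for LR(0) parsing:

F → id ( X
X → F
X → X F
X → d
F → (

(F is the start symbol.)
GOTO(I, '(') = CLOSURE({ [A → αX.β] : [A → α.Xβ] ∈ I, X = '(' })

Items with dot before '(', with the dot advanced:
  [F → . (] → [F → ( .]
Closure adds nothing (no advanced item has the dot before a non-terminal).

GOTO = { [F → ( .] }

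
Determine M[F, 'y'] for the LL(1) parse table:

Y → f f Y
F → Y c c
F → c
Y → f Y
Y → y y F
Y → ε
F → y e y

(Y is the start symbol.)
F → Y c c, F → y e y

To find M[F, 'y'], we find productions for F where 'y' is in the predict set (PREDICT(N → α) = (FIRST(α) \ {ε}) ∪ (FOLLOW(N) if α ⇒* ε)).

Relevant sets:
  FIRST(Y) = { 'f', 'y', ε }

F → Y c c: PREDICT = { 'c', 'f', 'y' }
  'y' is in predict set, so this production goes in M[F, 'y']
F → c: PREDICT = { 'c' }
F → y e y: PREDICT = { 'y' }
  'y' is in predict set, so this production goes in M[F, 'y']

M[F, 'y'] = F → Y c c, F → y e y  (a multiply-defined cell — the grammar is not LL(1))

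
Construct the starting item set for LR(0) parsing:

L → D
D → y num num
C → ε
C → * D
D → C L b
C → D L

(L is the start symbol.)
First, augment the grammar with L' → L
I₀ = CLOSURE({ [L' → . L] }):
  [L' → . L] has the dot before L: add [L → . D]
  [L → . D] has the dot before D: add [D → . y num num], [D → . C L b]
  [D → . C L b] has the dot before C: add [C → .], [C → . * D], [C → . D L]
No further items can be added.

I₀ = { [C → . * D], [C → . D L], [C → .], [D → . C L b], [D → . y num num], [L → . D], [L' → . L] }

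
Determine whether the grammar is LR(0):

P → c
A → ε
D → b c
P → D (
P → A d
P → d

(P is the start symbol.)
No. Shift-reduce conflict between [A → .] and [D → . b c]

A grammar is LR(0) if no state in the canonical LR(0) collection has:
  - both a shift item (dot before a terminal) and a complete item (shift-reduce conflict), or
  - two or more complete items (reduce-reduce conflict; the accept item [P' → P .] counts as a complete item here).

Augment with P' → P and build the canonical LR(0) collection (I0 = CLOSURE({[P' → . P]}), then GOTO on every symbol after a dot until no new states appear). It has 10 states:
  I0: { [A → .], [D → . b c], [P → . A d], [P → . D (], [P → . c], [P → . d], [P' → . P] }  — shift, reduce
  I1: { [P → A . d] }  — shift
  I2: { [P → D . (] }  — shift
  I3: { [P' → P .] }  — accept
  I4: { [D → b . c] }  — shift
  I5: { [P → c .] }  — reduce
  I6: { [P → d .] }  — reduce
  I7: { [D → b c .] }  — reduce
  I8: { [P → D ( .] }  — reduce
  I9: { [P → A d .] }  — reduce

Conflict in state I0:
  Shift-reduce conflict between [A → .] and [D → . b c]
So the grammar is NOT LR(0).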